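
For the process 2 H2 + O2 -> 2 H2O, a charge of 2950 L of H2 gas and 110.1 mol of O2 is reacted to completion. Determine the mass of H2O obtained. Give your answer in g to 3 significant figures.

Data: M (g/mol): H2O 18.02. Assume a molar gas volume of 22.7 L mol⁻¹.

n(H2) = 2950 / 22.7 = 130.0 mol
n(O2) = 110.1 mol
n/ν → H2: 65.00, O2: 110.1; H2 is limiting.
n(H2O) = (2/2) × 130.0 = 130.0 mol
mass = 130.0 × 18.02 = 2343 g

2340 g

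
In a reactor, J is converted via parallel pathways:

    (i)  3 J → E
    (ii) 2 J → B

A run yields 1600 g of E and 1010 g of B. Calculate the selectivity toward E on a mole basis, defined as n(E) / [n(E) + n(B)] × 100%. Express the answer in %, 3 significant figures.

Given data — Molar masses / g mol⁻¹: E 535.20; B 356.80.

n(E) = 1600 / 535.20 = 2.990 mol
n(B) = 1010 / 356.80 = 2.831 mol
selectivity = 2.990/(2.990+2.831) × 100 = 51.37 %

51.4 %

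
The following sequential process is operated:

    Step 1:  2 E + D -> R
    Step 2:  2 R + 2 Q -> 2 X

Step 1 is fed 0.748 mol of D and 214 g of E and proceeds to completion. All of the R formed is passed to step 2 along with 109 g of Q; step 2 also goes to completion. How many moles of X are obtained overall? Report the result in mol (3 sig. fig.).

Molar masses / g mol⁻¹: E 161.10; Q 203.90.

0.535 mol

Step 1:
n(D) = 0.7480 mol
n(E) = 214.0 / 161.10 = 1.328 mol
n/ν → D: 0.7480, E: 0.6640; E is limiting.
n(R) produced = (1/2) × 1.328 = 0.6640 mol
Step 2:
n(R) available = 0.6640 mol
n(Q) = 109.0 / 203.90 = 0.5346 mol
n/ν → R: 0.3320, Q: 0.2673; Q is limiting.
n(X) = (2/2) × 0.5346 = 0.5346 mol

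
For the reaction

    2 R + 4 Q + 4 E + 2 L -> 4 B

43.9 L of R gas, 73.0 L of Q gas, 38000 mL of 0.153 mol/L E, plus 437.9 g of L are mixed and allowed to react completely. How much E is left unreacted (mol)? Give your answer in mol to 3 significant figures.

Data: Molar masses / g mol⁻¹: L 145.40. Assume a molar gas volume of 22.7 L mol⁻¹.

n(R) = 43.90 / 22.7 = 1.934 mol
n(Q) = 73.00 / 22.7 = 3.216 mol
n(E) = 0.153 × 38000/1000 = 5.814 mol
n(L) = 437.9 / 145.40 = 3.012 mol
n/ν for R = 1.934/2 = 0.9670
n/ν for Q = 3.216/4 = 0.8040
n/ν for E = 5.814/4 = 1.454
n/ν for L = 3.012/2 = 1.506
Smallest n/ν is Q → limiting reagent.
E consumed = (4/4) × 3.216 = 3.216 mol
E remaining = 5.814 − 3.216 = 2.598 mol

2.60 mol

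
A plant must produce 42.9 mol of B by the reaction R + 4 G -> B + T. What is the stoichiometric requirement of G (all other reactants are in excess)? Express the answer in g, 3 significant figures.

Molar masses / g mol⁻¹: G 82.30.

14100 g

n(B) = 42.90 mol
n(G) = (4/1) × 42.90 = 171.6 mol
mass = 171.6 × 82.30 = 14120 g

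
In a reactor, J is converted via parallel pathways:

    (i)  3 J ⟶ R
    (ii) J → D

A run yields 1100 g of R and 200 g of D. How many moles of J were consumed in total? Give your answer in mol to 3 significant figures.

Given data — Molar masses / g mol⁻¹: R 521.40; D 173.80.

7.48 mol

n(R) = 1100 / 521.40 = 2.110 mol
n(D) = 200 / 173.80 = 1.151 mol
n(J) via (i) = (3/1)×2.110 = 6.330 mol
n(J) via (ii) = (1/1)×1.151 = 1.151 mol
total n(J) = 6.330 + 1.151 = 7.481 mol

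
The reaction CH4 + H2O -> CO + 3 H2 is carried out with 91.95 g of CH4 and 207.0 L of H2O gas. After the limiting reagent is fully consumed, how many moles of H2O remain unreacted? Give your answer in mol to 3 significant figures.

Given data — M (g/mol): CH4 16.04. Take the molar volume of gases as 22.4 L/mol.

3.51 mol

n(CH4) = 91.95 / 16.04 = 5.733 mol
n(H2O) = 207.0 / 22.4 = 9.241 mol
n/ν → CH4: 5.733, H2O: 9.241; CH4 is limiting.
H2O consumed = (1/1) × 5.733 = 5.733 mol
H2O remaining = 9.241 − 5.733 = 3.508 mol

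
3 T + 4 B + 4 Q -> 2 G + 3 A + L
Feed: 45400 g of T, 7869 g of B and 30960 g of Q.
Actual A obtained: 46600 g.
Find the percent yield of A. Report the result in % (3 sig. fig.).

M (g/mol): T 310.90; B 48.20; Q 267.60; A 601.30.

n(T) = 45400 / 310.90 = 146.0 mol
n(B) = 7869 / 48.20 = 163.3 mol
n(Q) = 30960 / 267.60 = 115.7 mol
n/ν for T = 146.0/3 = 48.67
n/ν for B = 163.3/4 = 40.83
n/ν for Q = 115.7/4 = 28.93
Smallest n/ν is Q → limiting reagent.
theoretical n(A) = (3/4) × 115.7 = 86.78 mol → 52180 g
% yield = 46600 / 52180 × 100 = 89.31 %

89.3 %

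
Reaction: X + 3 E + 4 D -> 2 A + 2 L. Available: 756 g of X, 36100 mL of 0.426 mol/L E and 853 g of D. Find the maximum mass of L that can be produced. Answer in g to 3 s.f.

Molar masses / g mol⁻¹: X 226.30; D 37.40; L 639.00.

n(X) = 756.0 / 226.30 = 3.341 mol
n(E) = 0.426 × 36100/1000 = 15.38 mol
n(D) = 853.0 / 37.40 = 22.81 mol
n/ν → X: 3.341, E: 5.127, D: 5.703; X is limiting.
n(L) = (2/1) × 3.341 = 6.682 mol
mass = 6.682 × 639.00 = 4270 g

4270 g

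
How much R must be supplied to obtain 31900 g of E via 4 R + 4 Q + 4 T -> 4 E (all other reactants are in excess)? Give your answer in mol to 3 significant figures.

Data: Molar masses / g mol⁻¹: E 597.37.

n(E) = 31900 / 597.37 = 53.40 mol
n(R) = (4/4) × 53.40 = 53.40 mol

53.4 mol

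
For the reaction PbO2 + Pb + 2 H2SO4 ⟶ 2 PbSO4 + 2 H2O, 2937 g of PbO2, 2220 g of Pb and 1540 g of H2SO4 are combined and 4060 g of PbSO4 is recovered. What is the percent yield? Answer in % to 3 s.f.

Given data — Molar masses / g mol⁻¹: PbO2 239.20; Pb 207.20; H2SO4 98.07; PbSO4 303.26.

n(PbO2) = 2937 / 239.20 = 12.28 mol
n(Pb) = 2220 / 207.20 = 10.71 mol
n(H2SO4) = 1540 / 98.07 = 15.70 mol
n/ν → PbO2: 12.28, Pb: 10.71, H2SO4: 7.850; H2SO4 is limiting.
theoretical n(PbSO4) = (2/2) × 15.70 = 15.70 mol → 4761 g
% yield = 4060 / 4761 × 100 = 85.28 %

85.3 %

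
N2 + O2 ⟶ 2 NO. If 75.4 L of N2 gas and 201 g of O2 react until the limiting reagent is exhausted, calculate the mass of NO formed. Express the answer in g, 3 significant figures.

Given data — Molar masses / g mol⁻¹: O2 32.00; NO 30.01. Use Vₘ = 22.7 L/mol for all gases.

n(N2) = 75.40 / 22.7 = 3.322 mol
n(O2) = 201.0 / 32.00 = 6.281 mol
n/ν → N2: 3.322, O2: 6.281; N2 is limiting.
n(NO) = (2/1) × 3.322 = 6.644 mol
mass = 6.644 × 30.01 = 199.4 g

199 g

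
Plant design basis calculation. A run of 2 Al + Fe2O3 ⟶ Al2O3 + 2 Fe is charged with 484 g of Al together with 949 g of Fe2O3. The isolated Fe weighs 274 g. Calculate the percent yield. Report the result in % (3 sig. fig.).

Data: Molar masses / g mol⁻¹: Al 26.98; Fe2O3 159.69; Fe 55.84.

n(Al) = 484.0 / 26.98 = 17.94 mol
n(Fe2O3) = 949.0 / 159.69 = 5.943 mol
n/ν → Al: 8.970, Fe2O3: 5.943; Fe2O3 is limiting.
theoretical n(Fe) = (2/1) × 5.943 = 11.89 mol → 663.9 g
% yield = 274 / 663.9 × 100 = 41.27 %

41.3 %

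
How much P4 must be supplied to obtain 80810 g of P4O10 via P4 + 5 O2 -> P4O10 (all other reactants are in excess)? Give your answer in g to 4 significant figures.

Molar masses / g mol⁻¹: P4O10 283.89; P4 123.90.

n(P4O10) = 80810 / 283.89 = 284.7 mol
n(P4) = (1/1) × 284.7 = 284.7 mol
mass = 284.7 × 123.90 = 35270 g

35270 g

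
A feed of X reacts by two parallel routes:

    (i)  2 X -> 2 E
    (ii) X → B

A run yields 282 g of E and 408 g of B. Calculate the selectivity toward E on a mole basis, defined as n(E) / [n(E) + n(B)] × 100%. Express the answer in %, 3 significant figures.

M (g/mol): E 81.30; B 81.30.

n(E) = 282 / 81.30 = 3.469 mol
n(B) = 408 / 81.30 = 5.018 mol
selectivity = 3.469/(3.469+5.018) × 100 = 40.87 %

40.9 %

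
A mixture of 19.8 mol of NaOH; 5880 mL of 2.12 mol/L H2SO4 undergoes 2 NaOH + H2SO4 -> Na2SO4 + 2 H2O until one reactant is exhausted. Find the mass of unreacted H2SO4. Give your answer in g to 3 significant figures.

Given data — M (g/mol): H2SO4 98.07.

n(NaOH) = 19.80 mol
n(H2SO4) = 2.12 × 5880/1000 = 12.47 mol
n/ν for NaOH = 19.80/2 = 9.900
n/ν for H2SO4 = 12.47/1 = 12.47
Smallest n/ν is NaOH → limiting reagent.
H2SO4 consumed = (1/2) × 19.80 = 9.900 mol
H2SO4 remaining = 12.47 − 9.900 = 2.570 mol
mass = 2.570 × 98.07 = 252.0 g

252 g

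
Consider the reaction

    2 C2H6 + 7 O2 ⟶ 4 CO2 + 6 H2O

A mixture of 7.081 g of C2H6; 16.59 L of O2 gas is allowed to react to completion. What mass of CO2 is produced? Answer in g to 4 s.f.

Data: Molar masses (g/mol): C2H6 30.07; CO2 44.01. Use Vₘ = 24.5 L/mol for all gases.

17.03 g

n(C2H6) = 7.081 / 30.07 = 0.2355 mol
n(O2) = 16.59 / 24.5 = 0.6771 mol
n/ν for C2H6 = 0.2355/2 = 0.1178
n/ν for O2 = 0.6771/7 = 0.09673
Smallest n/ν is O2 → limiting reagent.
n(CO2) = (4/7) × 0.6771 = 0.3869 mol
mass = 0.3869 × 44.01 = 17.03 g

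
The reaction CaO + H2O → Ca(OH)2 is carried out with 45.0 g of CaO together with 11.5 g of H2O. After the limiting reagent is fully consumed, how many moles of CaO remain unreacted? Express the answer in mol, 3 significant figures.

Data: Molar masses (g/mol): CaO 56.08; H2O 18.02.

n(CaO) = 45.00 / 56.08 = 0.8024 mol
n(H2O) = 11.50 / 18.02 = 0.6382 mol
n/ν → CaO: 0.8024, H2O: 0.6382; H2O is limiting.
CaO consumed = (1/1) × 0.6382 = 0.6382 mol
CaO remaining = 0.8024 − 0.6382 = 0.1642 mol

0.164 mol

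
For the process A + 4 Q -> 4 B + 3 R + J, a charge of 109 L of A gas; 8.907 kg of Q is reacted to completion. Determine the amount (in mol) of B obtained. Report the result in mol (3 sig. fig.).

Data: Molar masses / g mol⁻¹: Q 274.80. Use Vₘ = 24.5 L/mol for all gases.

n(A) = 109.0 / 24.5 = 4.449 mol
n(Q) = 8.907×1000 / 274.80 = 32.41 mol
n/ν for A = 4.449/1 = 4.449
n/ν for Q = 32.41/4 = 8.103
Smallest n/ν is A → limiting reagent.
n(B) = (4/1) × 4.449 = 17.80 mol

17.8 mol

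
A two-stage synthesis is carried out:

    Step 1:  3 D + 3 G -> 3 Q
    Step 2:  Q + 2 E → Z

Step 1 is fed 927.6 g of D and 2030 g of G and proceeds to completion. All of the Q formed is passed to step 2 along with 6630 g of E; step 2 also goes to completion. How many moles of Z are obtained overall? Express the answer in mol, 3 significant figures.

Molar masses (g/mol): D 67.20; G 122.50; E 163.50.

13.8 mol

Step 1:
n(D) = 927.6 / 67.20 = 13.80 mol
n(G) = 2030 / 122.50 = 16.57 mol
n/ν → D: 4.600, G: 5.523; D is limiting.
n(Q) produced = (3/3) × 13.80 = 13.80 mol
Step 2:
n(Q) available = 13.80 mol
n(E) = 6630 / 163.50 = 40.55 mol
n/ν → Q: 13.80, E: 20.28; Q is limiting.
n(Z) = (1/1) × 13.80 = 13.80 mol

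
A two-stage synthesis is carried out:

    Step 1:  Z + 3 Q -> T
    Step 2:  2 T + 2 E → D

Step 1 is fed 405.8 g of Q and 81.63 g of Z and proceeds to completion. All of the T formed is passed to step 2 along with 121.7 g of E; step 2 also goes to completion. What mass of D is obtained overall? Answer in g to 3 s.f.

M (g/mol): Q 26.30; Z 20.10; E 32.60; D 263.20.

491 g

Step 1:
n(Q) = 405.8 / 26.30 = 15.43 mol
n(Z) = 81.63 / 20.10 = 4.061 mol
n/ν for Q = 15.43/3 = 5.143
n/ν for Z = 4.061/1 = 4.061
Smallest n/ν is Z → limiting reagent.
n(T) produced = (1/1) × 4.061 = 4.061 mol
Step 2:
n(T) available = 4.061 mol
n(E) = 121.7 / 32.60 = 3.733 mol
n/ν for T = 4.061/2 = 2.031
n/ν for E = 3.733/2 = 1.867
Smallest n/ν is E → limiting reagent.
n(D) = (1/2) × 3.733 = 1.867 mol
mass = 1.867 × 263.20 = 491.4 g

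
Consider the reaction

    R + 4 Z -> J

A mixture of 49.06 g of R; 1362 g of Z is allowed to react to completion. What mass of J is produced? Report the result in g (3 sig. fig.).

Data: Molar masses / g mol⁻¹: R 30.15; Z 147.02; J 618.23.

1010 g

n(R) = 49.06 / 30.15 = 1.627 mol
n(Z) = 1362 / 147.02 = 9.264 mol
n/ν for R = 1.627/1 = 1.627
n/ν for Z = 9.264/4 = 2.316
Smallest n/ν is R → limiting reagent.
n(J) = (1/1) × 1.627 = 1.627 mol
mass = 1.627 × 618.23 = 1006 g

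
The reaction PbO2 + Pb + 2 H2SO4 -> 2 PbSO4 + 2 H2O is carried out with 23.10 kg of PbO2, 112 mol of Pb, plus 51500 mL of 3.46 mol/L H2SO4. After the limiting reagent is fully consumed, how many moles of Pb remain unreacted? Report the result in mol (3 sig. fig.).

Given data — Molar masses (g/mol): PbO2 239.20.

n(PbO2) = 23.10×1000 / 239.20 = 96.57 mol
n(Pb) = 112.0 mol
n(H2SO4) = 3.46 × 51500/1000 = 178.2 mol
n/ν → PbO2: 96.57, Pb: 112.0, H2SO4: 89.10; H2SO4 is limiting.
Pb consumed = (1/2) × 178.2 = 89.10 mol
Pb remaining = 112.0 − 89.10 = 22.90 mol

22.9 mol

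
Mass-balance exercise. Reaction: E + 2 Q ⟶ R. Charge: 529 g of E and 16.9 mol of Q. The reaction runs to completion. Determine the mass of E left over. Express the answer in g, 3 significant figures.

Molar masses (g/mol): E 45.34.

146 g

n(E) = 529.0 / 45.34 = 11.67 mol
n(Q) = 16.90 mol
n/ν for E = 11.67/1 = 11.67
n/ν for Q = 16.90/2 = 8.450
Smallest n/ν is Q → limiting reagent.
E consumed = (1/2) × 16.90 = 8.450 mol
E remaining = 11.67 − 8.450 = 3.220 mol
mass = 3.220 × 45.34 = 146.0 g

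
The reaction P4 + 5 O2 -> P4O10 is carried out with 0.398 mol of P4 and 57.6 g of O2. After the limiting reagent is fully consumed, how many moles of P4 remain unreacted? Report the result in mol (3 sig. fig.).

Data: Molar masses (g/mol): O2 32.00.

n(P4) = 0.3980 mol
n(O2) = 57.60 / 32.00 = 1.800 mol
n/ν → P4: 0.3980, O2: 0.3600; O2 is limiting.
P4 consumed = (1/5) × 1.800 = 0.3600 mol
P4 remaining = 0.3980 − 0.3600 = 0.03800 mol

0.0380 mol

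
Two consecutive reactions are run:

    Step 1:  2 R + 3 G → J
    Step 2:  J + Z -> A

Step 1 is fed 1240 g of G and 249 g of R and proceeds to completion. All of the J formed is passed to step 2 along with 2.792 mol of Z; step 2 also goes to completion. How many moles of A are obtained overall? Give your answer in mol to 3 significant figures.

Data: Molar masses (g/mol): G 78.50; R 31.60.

2.79 mol

Step 1:
n(G) = 1240 / 78.50 = 15.80 mol
n(R) = 249.0 / 31.60 = 7.880 mol
n/ν for G = 15.80/3 = 5.267
n/ν for R = 7.880/2 = 3.940
Smallest n/ν is R → limiting reagent.
n(J) produced = (1/2) × 7.880 = 3.940 mol
Step 2:
n(J) available = 3.940 mol
n(Z) = 2.792 mol
n/ν for J = 3.940/1 = 3.940
n/ν for Z = 2.792/1 = 2.792
Smallest n/ν is Z → limiting reagent.
n(A) = (1/1) × 2.792 = 2.792 mol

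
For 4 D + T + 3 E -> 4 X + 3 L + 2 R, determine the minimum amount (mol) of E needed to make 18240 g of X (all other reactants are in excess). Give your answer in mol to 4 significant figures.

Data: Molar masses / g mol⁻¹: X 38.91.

n(X) = 18240 / 38.91 = 468.8 mol
n(E) = (3/4) × 468.8 = 351.6 mol

351.6 mol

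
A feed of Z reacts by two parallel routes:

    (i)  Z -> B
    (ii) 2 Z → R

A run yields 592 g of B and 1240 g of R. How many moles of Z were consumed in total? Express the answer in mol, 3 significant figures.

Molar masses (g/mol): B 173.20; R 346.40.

10.6 mol

n(B) = 592 / 173.20 = 3.418 mol
n(R) = 1240 / 346.40 = 3.580 mol
n(Z) via (i) = (1/1)×3.418 = 3.418 mol
n(Z) via (ii) = (2/1)×3.580 = 7.160 mol
total n(Z) = 3.418 + 7.160 = 10.58 mol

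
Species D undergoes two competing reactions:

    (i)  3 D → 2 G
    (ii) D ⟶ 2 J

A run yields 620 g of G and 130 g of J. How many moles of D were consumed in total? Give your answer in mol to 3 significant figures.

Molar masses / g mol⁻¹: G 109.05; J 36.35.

n(G) = 620 / 109.05 = 5.685 mol
n(J) = 130 / 36.35 = 3.576 mol
n(D) via (i) = (3/2)×5.685 = 8.528 mol
n(D) via (ii) = (1/2)×3.576 = 1.788 mol
total n(D) = 8.528 + 1.788 = 10.32 mol

10.3 mol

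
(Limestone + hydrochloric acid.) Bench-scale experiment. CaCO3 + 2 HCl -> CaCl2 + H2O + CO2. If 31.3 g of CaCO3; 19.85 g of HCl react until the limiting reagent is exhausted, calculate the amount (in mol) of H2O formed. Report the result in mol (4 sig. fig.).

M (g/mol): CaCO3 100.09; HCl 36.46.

n(CaCO3) = 31.30 / 100.09 = 0.3127 mol
n(HCl) = 19.85 / 36.46 = 0.5444 mol
n/ν → CaCO3: 0.3127, HCl: 0.2722; HCl is limiting.
n(H2O) = (1/2) × 0.5444 = 0.2722 mol

0.2722 mol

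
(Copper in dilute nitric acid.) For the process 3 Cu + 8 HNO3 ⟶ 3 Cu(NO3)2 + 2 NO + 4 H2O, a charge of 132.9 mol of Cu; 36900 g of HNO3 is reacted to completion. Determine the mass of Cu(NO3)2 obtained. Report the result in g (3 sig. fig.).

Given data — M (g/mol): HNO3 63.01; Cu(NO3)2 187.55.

n(Cu) = 132.9 mol
n(HNO3) = 36900 / 63.01 = 585.6 mol
n/ν for Cu = 132.9/3 = 44.30
n/ν for HNO3 = 585.6/8 = 73.20
Smallest n/ν is Cu → limiting reagent.
n(Cu(NO3)2) = (3/3) × 132.9 = 132.9 mol
mass = 132.9 × 187.55 = 24930 g

24900 g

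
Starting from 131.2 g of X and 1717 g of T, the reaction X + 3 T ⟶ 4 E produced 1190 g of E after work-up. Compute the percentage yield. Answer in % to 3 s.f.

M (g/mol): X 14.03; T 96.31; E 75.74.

n(X) = 131.2 / 14.03 = 9.351 mol
n(T) = 1717 / 96.31 = 17.83 mol
n/ν → X: 9.351, T: 5.943; T is limiting.
theoretical n(E) = (4/3) × 17.83 = 23.77 mol → 1800 g
% yield = 1190 / 1800 × 100 = 66.11 %

66.1 %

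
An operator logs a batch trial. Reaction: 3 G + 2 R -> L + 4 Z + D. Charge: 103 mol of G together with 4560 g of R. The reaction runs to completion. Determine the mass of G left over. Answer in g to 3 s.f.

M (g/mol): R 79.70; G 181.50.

3120 g

n(G) = 103.0 mol
n(R) = 4560 / 79.70 = 57.21 mol
n/ν for G = 103.0/3 = 34.33
n/ν for R = 57.21/2 = 28.61
Smallest n/ν is R → limiting reagent.
G consumed = (3/2) × 57.21 = 85.82 mol
G remaining = 103.0 − 85.82 = 17.18 mol
mass = 17.18 × 181.50 = 3118 g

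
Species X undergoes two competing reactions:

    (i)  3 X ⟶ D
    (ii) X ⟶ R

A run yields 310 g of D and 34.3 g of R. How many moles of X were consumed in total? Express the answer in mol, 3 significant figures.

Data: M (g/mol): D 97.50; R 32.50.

n(D) = 310 / 97.50 = 3.179 mol
n(R) = 34.3 / 32.50 = 1.055 mol
n(X) via (i) = (3/1)×3.179 = 9.537 mol
n(X) via (ii) = (1/1)×1.055 = 1.055 mol
total n(X) = 9.537 + 1.055 = 10.59 mol

10.6 mol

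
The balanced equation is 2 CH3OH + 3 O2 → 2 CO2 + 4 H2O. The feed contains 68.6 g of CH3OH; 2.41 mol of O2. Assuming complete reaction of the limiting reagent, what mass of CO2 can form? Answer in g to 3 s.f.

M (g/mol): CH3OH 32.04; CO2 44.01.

70.7 g

n(CH3OH) = 68.60 / 32.04 = 2.141 mol
n(O2) = 2.410 mol
n/ν for CH3OH = 2.141/2 = 1.071
n/ν for O2 = 2.410/3 = 0.8033
Smallest n/ν is O2 → limiting reagent.
n(CO2) = (2/3) × 2.410 = 1.607 mol
mass = 1.607 × 44.01 = 70.72 g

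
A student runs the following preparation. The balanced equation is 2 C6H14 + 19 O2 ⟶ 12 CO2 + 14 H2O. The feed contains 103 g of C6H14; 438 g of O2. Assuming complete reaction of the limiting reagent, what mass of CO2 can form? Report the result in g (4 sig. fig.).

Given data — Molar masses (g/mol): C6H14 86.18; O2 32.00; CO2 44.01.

315.6 g

n(C6H14) = 103.0 / 86.18 = 1.195 mol
n(O2) = 438.0 / 32.00 = 13.69 mol
n/ν for C6H14 = 1.195/2 = 0.5975
n/ν for O2 = 13.69/19 = 0.7205
Smallest n/ν is C6H14 → limiting reagent.
n(CO2) = (12/2) × 1.195 = 7.170 mol
mass = 7.170 × 44.01 = 315.6 g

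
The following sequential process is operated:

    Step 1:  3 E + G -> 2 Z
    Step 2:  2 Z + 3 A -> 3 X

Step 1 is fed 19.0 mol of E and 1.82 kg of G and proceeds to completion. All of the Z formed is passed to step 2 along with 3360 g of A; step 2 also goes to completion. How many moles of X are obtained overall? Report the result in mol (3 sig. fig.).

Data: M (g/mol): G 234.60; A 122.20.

19.0 mol

Step 1:
n(E) = 19.00 mol
n(G) = 1.820×1000 / 234.60 = 7.758 mol
n/ν for E = 19.00/3 = 6.333
n/ν for G = 7.758/1 = 7.758
Smallest n/ν is E → limiting reagent.
n(Z) produced = (2/3) × 19.00 = 12.67 mol
Step 2:
n(Z) available = 12.67 mol
n(A) = 3360 / 122.20 = 27.50 mol
n/ν for Z = 12.67/2 = 6.335
n/ν for A = 27.50/3 = 9.167
Smallest n/ν is Z → limiting reagent.
n(X) = (3/2) × 12.67 = 19.01 mol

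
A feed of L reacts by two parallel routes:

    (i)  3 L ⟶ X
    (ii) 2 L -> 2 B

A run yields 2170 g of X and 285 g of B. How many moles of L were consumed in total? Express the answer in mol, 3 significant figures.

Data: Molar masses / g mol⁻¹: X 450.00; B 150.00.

16.4 mol

n(X) = 2170 / 450.00 = 4.822 mol
n(B) = 285 / 150.00 = 1.900 mol
n(L) via (i) = (3/1)×4.822 = 14.47 mol
n(L) via (ii) = (2/2)×1.900 = 1.900 mol
total n(L) = 14.47 + 1.900 = 16.37 mol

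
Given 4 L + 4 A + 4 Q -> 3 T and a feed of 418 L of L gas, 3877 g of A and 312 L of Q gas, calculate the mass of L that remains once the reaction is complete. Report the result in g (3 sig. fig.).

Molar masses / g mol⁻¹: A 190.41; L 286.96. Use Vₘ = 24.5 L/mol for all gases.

n(L) = 418.0 / 24.5 = 17.06 mol
n(A) = 3877 / 190.41 = 20.36 mol
n(Q) = 312.0 / 24.5 = 12.73 mol
n/ν → L: 4.265, A: 5.090, Q: 3.183; Q is limiting.
L consumed = (4/4) × 12.73 = 12.73 mol
L remaining = 17.06 − 12.73 = 4.330 mol
mass = 4.330 × 286.96 = 1243 g

1240 g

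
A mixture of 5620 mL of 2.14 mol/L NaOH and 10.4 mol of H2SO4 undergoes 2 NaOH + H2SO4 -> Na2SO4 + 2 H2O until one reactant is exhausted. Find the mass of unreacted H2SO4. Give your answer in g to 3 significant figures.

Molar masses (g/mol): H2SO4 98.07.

430 g

n(NaOH) = 2.14 × 5620/1000 = 12.03 mol
n(H2SO4) = 10.40 mol
n/ν → NaOH: 6.015, H2SO4: 10.40; NaOH is limiting.
H2SO4 consumed = (1/2) × 12.03 = 6.015 mol
H2SO4 remaining = 10.40 − 6.015 = 4.385 mol
mass = 4.385 × 98.07 = 430.0 g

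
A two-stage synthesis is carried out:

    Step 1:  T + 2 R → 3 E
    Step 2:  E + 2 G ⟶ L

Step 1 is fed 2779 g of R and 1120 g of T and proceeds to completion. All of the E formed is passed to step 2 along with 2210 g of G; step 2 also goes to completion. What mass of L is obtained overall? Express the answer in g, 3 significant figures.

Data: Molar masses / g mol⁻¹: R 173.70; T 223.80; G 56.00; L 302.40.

4540 g

Step 1:
n(R) = 2779 / 173.70 = 16.00 mol
n(T) = 1120 / 223.80 = 5.004 mol
n/ν → R: 8.000, T: 5.004; T is limiting.
n(E) produced = (3/1) × 5.004 = 15.01 mol
Step 2:
n(E) available = 15.01 mol
n(G) = 2210 / 56.00 = 39.46 mol
n/ν → E: 15.01, G: 19.73; E is limiting.
n(L) = (1/1) × 15.01 = 15.01 mol
mass = 15.01 × 302.40 = 4539 g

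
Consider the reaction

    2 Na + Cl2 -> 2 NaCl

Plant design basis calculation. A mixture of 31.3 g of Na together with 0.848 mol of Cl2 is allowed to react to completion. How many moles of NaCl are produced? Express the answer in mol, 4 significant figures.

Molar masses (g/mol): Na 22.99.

n(Na) = 31.30 / 22.99 = 1.361 mol
n(Cl2) = 0.8480 mol
n/ν for Na = 1.361/2 = 0.6805
n/ν for Cl2 = 0.8480/1 = 0.8480
Smallest n/ν is Na → limiting reagent.
n(NaCl) = (2/2) × 1.361 = 1.361 mol

1.361 mol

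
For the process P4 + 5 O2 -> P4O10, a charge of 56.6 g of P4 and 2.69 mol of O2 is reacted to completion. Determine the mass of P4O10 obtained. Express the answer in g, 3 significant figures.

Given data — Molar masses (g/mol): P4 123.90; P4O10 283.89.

130 g

n(P4) = 56.60 / 123.90 = 0.4568 mol
n(O2) = 2.690 mol
n/ν → P4: 0.4568, O2: 0.5380; P4 is limiting.
n(P4O10) = (1/1) × 0.4568 = 0.4568 mol
mass = 0.4568 × 283.89 = 129.7 g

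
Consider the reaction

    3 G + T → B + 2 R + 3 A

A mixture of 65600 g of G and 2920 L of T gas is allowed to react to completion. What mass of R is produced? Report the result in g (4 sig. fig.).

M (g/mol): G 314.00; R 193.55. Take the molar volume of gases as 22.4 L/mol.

n(G) = 65600 / 314.00 = 208.9 mol
n(T) = 2920 / 22.4 = 130.4 mol
n/ν for G = 208.9/3 = 69.63
n/ν for T = 130.4/1 = 130.4
Smallest n/ν is G → limiting reagent.
n(R) = (2/3) × 208.9 = 139.3 mol
mass = 139.3 × 193.55 = 26960 g

26960 g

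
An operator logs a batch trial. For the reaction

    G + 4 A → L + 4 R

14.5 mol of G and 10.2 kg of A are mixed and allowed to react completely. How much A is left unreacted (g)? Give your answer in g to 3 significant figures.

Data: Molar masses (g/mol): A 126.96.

2840 g

n(G) = 14.50 mol
n(A) = 10.20×1000 / 126.96 = 80.34 mol
n/ν → G: 14.50, A: 20.09; G is limiting.
A consumed = (4/1) × 14.50 = 58.00 mol
A remaining = 80.34 − 58.00 = 22.34 mol
mass = 22.34 × 126.96 = 2836 g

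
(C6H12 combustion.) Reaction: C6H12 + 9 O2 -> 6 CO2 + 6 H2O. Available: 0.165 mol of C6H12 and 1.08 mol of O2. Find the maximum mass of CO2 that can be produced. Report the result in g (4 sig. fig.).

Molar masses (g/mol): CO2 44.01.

31.69 g

n(C6H12) = 0.1650 mol
n(O2) = 1.080 mol
n/ν → C6H12: 0.1650, O2: 0.1200; O2 is limiting.
n(CO2) = (6/9) × 1.080 = 0.7200 mol
mass = 0.7200 × 44.01 = 31.69 g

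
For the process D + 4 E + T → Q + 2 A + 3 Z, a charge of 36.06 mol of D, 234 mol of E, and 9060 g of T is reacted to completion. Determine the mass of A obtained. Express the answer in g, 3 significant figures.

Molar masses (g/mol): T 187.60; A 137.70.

9930 g

n(D) = 36.06 mol
n(E) = 234.0 mol
n(T) = 9060 / 187.60 = 48.29 mol
n/ν for D = 36.06/1 = 36.06
n/ν for E = 234.0/4 = 58.50
n/ν for T = 48.29/1 = 48.29
Smallest n/ν is D → limiting reagent.
n(A) = (2/1) × 36.06 = 72.12 mol
mass = 72.12 × 137.70 = 9931 g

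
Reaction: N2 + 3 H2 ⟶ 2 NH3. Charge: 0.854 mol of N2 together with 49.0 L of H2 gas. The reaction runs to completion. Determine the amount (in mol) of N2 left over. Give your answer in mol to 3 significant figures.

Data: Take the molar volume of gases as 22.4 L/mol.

0.125 mol

n(N2) = 0.8540 mol
n(H2) = 49.00 / 22.4 = 2.188 mol
n/ν for N2 = 0.8540/1 = 0.8540
n/ν for H2 = 2.188/3 = 0.7293
Smallest n/ν is H2 → limiting reagent.
N2 consumed = (1/3) × 2.188 = 0.7293 mol
N2 remaining = 0.8540 − 0.7293 = 0.1247 mol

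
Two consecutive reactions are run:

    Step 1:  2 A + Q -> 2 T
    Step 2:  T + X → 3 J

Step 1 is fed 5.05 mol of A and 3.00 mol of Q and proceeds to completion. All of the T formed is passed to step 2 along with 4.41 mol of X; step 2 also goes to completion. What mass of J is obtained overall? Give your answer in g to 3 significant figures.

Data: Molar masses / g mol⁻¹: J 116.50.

1540 g

Step 1:
n(A) = 5.050 mol
n(Q) = 3.000 mol
n/ν → A: 2.525, Q: 3.000; A is limiting.
n(T) produced = (2/2) × 5.050 = 5.050 mol
Step 2:
n(T) available = 5.050 mol
n(X) = 4.410 mol
n/ν → T: 5.050, X: 4.410; X is limiting.
n(J) = (3/1) × 4.410 = 13.23 mol
mass = 13.23 × 116.50 = 1541 g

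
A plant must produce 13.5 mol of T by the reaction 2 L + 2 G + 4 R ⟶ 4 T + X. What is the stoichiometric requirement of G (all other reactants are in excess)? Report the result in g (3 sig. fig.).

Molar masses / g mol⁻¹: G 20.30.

137 g

n(T) = 13.50 mol
n(G) = (2/4) × 13.50 = 6.750 mol
mass = 6.750 × 20.30 = 137.0 g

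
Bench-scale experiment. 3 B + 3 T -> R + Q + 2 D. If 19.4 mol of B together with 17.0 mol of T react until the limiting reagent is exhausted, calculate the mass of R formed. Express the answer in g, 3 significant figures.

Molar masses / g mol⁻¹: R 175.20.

n(B) = 19.40 mol
n(T) = 17.00 mol
n/ν → B: 6.467, T: 5.667; T is limiting.
n(R) = (1/3) × 17.00 = 5.667 mol
mass = 5.667 × 175.20 = 992.9 g

993 g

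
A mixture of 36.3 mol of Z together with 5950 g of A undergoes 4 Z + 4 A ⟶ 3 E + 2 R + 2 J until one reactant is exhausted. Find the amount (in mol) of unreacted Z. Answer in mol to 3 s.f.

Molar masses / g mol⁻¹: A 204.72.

7.24 mol

n(Z) = 36.30 mol
n(A) = 5950 / 204.72 = 29.06 mol
n/ν for Z = 36.30/4 = 9.075
n/ν for A = 29.06/4 = 7.265
Smallest n/ν is A → limiting reagent.
Z consumed = (4/4) × 29.06 = 29.06 mol
Z remaining = 36.30 − 29.06 = 7.240 mol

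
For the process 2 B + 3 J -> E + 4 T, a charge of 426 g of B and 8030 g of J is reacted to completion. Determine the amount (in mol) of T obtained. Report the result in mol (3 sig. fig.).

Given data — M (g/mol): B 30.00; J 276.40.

28.4 mol

n(B) = 426.0 / 30.00 = 14.20 mol
n(J) = 8030 / 276.40 = 29.05 mol
n/ν for B = 14.20/2 = 7.100
n/ν for J = 29.05/3 = 9.683
Smallest n/ν is B → limiting reagent.
n(T) = (4/2) × 14.20 = 28.40 mol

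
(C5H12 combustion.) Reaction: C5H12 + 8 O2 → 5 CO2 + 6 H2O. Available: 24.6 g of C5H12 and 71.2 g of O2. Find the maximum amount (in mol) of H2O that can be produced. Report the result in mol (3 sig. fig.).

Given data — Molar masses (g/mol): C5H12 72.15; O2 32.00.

n(C5H12) = 24.60 / 72.15 = 0.3410 mol
n(O2) = 71.20 / 32.00 = 2.225 mol
n/ν for C5H12 = 0.3410/1 = 0.3410
n/ν for O2 = 2.225/8 = 0.2781
Smallest n/ν is O2 → limiting reagent.
n(H2O) = (6/8) × 2.225 = 1.669 mol

1.67 mol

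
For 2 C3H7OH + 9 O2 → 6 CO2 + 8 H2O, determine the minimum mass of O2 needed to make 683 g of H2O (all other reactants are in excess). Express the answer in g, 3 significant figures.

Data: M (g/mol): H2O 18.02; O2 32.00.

1360 g

n(H2O) = 683 / 18.02 = 37.90 mol
n(O2) = (9/8) × 37.90 = 42.64 mol
mass = 42.64 × 32.00 = 1364 g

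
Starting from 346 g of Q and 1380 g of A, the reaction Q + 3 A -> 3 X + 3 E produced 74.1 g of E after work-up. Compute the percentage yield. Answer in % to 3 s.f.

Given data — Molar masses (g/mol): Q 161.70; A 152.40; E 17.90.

n(Q) = 346.0 / 161.70 = 2.140 mol
n(A) = 1380 / 152.40 = 9.055 mol
n/ν for Q = 2.140/1 = 2.140
n/ν for A = 9.055/3 = 3.018
Smallest n/ν is Q → limiting reagent.
theoretical n(E) = (3/1) × 2.140 = 6.420 mol → 114.9 g
% yield = 74.1 / 114.9 × 100 = 64.49 %

64.5 %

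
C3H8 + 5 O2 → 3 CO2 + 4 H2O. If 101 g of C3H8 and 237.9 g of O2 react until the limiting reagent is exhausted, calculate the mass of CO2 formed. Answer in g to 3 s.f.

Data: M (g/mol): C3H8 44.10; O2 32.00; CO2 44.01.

196 g

n(C3H8) = 101.0 / 44.10 = 2.290 mol
n(O2) = 237.9 / 32.00 = 7.434 mol
n/ν → C3H8: 2.290, O2: 1.487; O2 is limiting.
n(CO2) = (3/5) × 7.434 = 4.460 mol
mass = 4.460 × 44.01 = 196.3 g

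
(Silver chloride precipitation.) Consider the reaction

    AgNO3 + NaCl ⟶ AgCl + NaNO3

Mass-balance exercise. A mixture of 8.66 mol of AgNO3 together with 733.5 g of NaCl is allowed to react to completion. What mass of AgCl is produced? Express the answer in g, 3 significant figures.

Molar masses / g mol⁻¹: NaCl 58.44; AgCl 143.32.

n(AgNO3) = 8.660 mol
n(NaCl) = 733.5 / 58.44 = 12.55 mol
n/ν for AgNO3 = 8.660/1 = 8.660
n/ν for NaCl = 12.55/1 = 12.55
Smallest n/ν is AgNO3 → limiting reagent.
n(AgCl) = (1/1) × 8.660 = 8.660 mol
mass = 8.660 × 143.32 = 1241 g

1240 g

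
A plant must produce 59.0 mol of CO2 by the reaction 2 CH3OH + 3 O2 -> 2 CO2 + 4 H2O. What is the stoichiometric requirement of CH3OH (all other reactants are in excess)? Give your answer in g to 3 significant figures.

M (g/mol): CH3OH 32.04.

1890 g

n(CO2) = 59.00 mol
n(CH3OH) = (2/2) × 59.00 = 59.00 mol
mass = 59.00 × 32.04 = 1890 g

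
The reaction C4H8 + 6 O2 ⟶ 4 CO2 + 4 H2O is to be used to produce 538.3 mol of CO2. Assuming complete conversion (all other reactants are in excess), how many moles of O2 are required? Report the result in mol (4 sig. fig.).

807.5 mol

n(CO2) = 538.3 mol
n(O2) = (6/4) × 538.3 = 807.5 mol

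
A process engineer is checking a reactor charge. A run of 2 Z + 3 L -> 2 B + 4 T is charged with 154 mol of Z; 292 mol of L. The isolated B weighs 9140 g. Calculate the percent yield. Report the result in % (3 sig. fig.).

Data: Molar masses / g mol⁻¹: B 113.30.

52.4 %

n(Z) = 154.0 mol
n(L) = 292.0 mol
n/ν for Z = 154.0/2 = 77.00
n/ν for L = 292.0/3 = 97.33
Smallest n/ν is Z → limiting reagent.
theoretical n(B) = (2/2) × 154.0 = 154.0 mol → 17450 g
% yield = 9140 / 17450 × 100 = 52.38 %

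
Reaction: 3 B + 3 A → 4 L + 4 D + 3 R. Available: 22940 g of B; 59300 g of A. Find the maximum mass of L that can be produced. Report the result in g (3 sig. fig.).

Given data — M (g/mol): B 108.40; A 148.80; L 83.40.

23500 g

n(B) = 22940 / 108.40 = 211.6 mol
n(A) = 59300 / 148.80 = 398.5 mol
n/ν for B = 211.6/3 = 70.53
n/ν for A = 398.5/3 = 132.8
Smallest n/ν is B → limiting reagent.
n(L) = (4/3) × 211.6 = 282.1 mol
mass = 282.1 × 83.40 = 23530 g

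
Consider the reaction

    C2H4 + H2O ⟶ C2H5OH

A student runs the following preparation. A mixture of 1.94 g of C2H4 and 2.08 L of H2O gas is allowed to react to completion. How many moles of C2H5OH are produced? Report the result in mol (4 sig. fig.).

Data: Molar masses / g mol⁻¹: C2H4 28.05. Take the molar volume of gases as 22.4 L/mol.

n(C2H4) = 1.940 / 28.05 = 0.06916 mol
n(H2O) = 2.080 / 22.4 = 0.09286 mol
n/ν for C2H4 = 0.06916/1 = 0.06916
n/ν for H2O = 0.09286/1 = 0.09286
Smallest n/ν is C2H4 → limiting reagent.
n(C2H5OH) = (1/1) × 0.06916 = 0.06916 mol

0.06916 mol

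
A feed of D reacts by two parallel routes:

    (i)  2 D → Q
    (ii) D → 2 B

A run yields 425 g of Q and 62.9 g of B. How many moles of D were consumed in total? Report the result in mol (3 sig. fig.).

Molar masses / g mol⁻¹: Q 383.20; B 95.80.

n(Q) = 425 / 383.20 = 1.109 mol
n(B) = 62.9 / 95.80 = 0.6566 mol
n(D) via (i) = (2/1)×1.109 = 2.218 mol
n(D) via (ii) = (1/2)×0.6566 = 0.3283 mol
total n(D) = 2.218 + 0.3283 = 2.546 mol

2.55 mol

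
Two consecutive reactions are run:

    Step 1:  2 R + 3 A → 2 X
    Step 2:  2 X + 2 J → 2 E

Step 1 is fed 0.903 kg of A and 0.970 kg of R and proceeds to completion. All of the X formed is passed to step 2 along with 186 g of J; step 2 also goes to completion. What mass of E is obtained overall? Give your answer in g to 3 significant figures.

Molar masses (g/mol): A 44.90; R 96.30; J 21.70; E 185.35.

Step 1:
n(A) = 0.9030×1000 / 44.90 = 20.11 mol
n(R) = 0.9700×1000 / 96.30 = 10.07 mol
n/ν → A: 6.703, R: 5.035; R is limiting.
n(X) produced = (2/2) × 10.07 = 10.07 mol
Step 2:
n(X) available = 10.07 mol
n(J) = 186.0 / 21.70 = 8.571 mol
n/ν → X: 5.035, J: 4.286; J is limiting.
n(E) = (2/2) × 8.571 = 8.571 mol
mass = 8.571 × 185.35 = 1589 g

1590 g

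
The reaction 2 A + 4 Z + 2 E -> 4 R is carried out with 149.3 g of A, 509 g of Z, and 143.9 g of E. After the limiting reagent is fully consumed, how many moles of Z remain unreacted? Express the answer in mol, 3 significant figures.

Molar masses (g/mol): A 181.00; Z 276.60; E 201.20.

0.410 mol

n(A) = 149.3 / 181.00 = 0.8249 mol
n(Z) = 509.0 / 276.60 = 1.840 mol
n(E) = 143.9 / 201.20 = 0.7152 mol
n/ν → A: 0.4125, Z: 0.4600, E: 0.3576; E is limiting.
Z consumed = (4/2) × 0.7152 = 1.430 mol
Z remaining = 1.840 − 1.430 = 0.4100 mol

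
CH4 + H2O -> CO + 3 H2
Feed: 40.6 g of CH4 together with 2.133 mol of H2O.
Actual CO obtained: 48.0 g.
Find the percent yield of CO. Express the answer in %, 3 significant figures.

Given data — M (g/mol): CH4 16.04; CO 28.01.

80.3 %

n(CH4) = 40.60 / 16.04 = 2.531 mol
n(H2O) = 2.133 mol
n/ν for CH4 = 2.531/1 = 2.531
n/ν for H2O = 2.133/1 = 2.133
Smallest n/ν is H2O → limiting reagent.
theoretical n(CO) = (1/1) × 2.133 = 2.133 mol → 59.75 g
% yield = 48.0 / 59.75 × 100 = 80.33 %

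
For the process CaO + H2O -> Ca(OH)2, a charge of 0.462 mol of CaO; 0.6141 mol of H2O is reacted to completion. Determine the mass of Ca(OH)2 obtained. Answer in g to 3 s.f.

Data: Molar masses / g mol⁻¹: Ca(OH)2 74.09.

n(CaO) = 0.4620 mol
n(H2O) = 0.6141 mol
n/ν → CaO: 0.4620, H2O: 0.6141; CaO is limiting.
n(Ca(OH)2) = (1/1) × 0.4620 = 0.4620 mol
mass = 0.4620 × 74.09 = 34.23 g

34.2 g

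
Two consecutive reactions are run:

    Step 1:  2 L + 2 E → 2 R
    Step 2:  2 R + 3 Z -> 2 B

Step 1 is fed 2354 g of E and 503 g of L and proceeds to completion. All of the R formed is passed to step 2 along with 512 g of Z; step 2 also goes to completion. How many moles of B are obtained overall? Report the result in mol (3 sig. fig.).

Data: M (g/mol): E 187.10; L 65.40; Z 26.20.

Step 1:
n(E) = 2354 / 187.10 = 12.58 mol
n(L) = 503.0 / 65.40 = 7.691 mol
n/ν for E = 12.58/2 = 6.290
n/ν for L = 7.691/2 = 3.846
Smallest n/ν is L → limiting reagent.
n(R) produced = (2/2) × 7.691 = 7.691 mol
Step 2:
n(R) available = 7.691 mol
n(Z) = 512.0 / 26.20 = 19.54 mol
n/ν for R = 7.691/2 = 3.846
n/ν for Z = 19.54/3 = 6.513
Smallest n/ν is R → limiting reagent.
n(B) = (2/2) × 7.691 = 7.691 mol

7.69 mol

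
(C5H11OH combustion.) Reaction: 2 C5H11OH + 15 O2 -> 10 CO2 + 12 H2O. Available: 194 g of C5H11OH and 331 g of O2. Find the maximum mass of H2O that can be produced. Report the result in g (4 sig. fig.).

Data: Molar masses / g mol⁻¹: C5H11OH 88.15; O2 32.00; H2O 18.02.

149.1 g

n(C5H11OH) = 194.0 / 88.15 = 2.201 mol
n(O2) = 331.0 / 32.00 = 10.34 mol
n/ν for C5H11OH = 2.201/2 = 1.101
n/ν for O2 = 10.34/15 = 0.6893
Smallest n/ν is O2 → limiting reagent.
n(H2O) = (12/15) × 10.34 = 8.272 mol
mass = 8.272 × 18.02 = 149.1 g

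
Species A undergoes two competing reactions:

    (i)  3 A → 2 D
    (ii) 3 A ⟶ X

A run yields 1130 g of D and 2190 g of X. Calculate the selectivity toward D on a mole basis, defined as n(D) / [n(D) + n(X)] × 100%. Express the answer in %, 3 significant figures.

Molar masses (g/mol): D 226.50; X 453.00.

n(D) = 1130 / 226.50 = 4.989 mol
n(X) = 2190 / 453.00 = 4.834 mol
selectivity = 4.989/(4.989+4.834) × 100 = 50.79 %

50.8 %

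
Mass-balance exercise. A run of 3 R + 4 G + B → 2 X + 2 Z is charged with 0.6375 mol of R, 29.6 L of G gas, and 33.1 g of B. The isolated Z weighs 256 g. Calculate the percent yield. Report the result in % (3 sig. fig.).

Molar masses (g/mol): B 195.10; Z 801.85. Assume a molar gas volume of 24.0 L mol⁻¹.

94.1 %

n(R) = 0.6375 mol
n(G) = 29.60 / 24.0 = 1.233 mol
n(B) = 33.10 / 195.10 = 0.1697 mol
n/ν → R: 0.2125, G: 0.3083, B: 0.1697; B is limiting.
theoretical n(Z) = (2/1) × 0.1697 = 0.3394 mol → 272.1 g
% yield = 256 / 272.1 × 100 = 94.08 %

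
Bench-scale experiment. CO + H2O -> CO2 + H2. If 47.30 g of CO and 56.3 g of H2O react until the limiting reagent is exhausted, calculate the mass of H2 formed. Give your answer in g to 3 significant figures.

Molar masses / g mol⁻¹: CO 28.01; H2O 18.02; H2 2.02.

n(CO) = 47.30 / 28.01 = 1.689 mol
n(H2O) = 56.30 / 18.02 = 3.124 mol
n/ν → CO: 1.689, H2O: 3.124; CO is limiting.
n(H2) = (1/1) × 1.689 = 1.689 mol
mass = 1.689 × 2.02 = 3.412 g

3.41 g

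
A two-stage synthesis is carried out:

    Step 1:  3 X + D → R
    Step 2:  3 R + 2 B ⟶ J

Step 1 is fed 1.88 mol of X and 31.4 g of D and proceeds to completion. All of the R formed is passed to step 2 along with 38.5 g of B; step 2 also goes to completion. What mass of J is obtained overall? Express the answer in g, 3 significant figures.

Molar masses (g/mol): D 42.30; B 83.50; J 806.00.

Step 1:
n(X) = 1.880 mol
n(D) = 31.40 / 42.30 = 0.7423 mol
n/ν → X: 0.6267, D: 0.7423; X is limiting.
n(R) produced = (1/3) × 1.880 = 0.6267 mol
Step 2:
n(R) available = 0.6267 mol
n(B) = 38.50 / 83.50 = 0.4611 mol
n/ν → R: 0.2089, B: 0.2306; R is limiting.
n(J) = (1/3) × 0.6267 = 0.2089 mol
mass = 0.2089 × 806.00 = 168.4 g

168 g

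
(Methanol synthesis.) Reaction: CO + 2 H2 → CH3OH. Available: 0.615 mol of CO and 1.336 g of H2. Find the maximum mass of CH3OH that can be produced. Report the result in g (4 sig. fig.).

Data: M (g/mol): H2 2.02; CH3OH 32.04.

10.60 g

n(CO) = 0.6150 mol
n(H2) = 1.336 / 2.02 = 0.6614 mol
n/ν for CO = 0.6150/1 = 0.6150
n/ν for H2 = 0.6614/2 = 0.3307
Smallest n/ν is H2 → limiting reagent.
n(CH3OH) = (1/2) × 0.6614 = 0.3307 mol
mass = 0.3307 × 32.04 = 10.60 g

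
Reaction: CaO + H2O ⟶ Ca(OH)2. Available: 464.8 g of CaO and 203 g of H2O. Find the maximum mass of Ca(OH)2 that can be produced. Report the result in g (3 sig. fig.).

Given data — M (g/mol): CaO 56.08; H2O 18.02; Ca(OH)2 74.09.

614 g

n(CaO) = 464.8 / 56.08 = 8.288 mol
n(H2O) = 203.0 / 18.02 = 11.27 mol
n/ν → CaO: 8.288, H2O: 11.27; CaO is limiting.
n(Ca(OH)2) = (1/1) × 8.288 = 8.288 mol
mass = 8.288 × 74.09 = 614.1 g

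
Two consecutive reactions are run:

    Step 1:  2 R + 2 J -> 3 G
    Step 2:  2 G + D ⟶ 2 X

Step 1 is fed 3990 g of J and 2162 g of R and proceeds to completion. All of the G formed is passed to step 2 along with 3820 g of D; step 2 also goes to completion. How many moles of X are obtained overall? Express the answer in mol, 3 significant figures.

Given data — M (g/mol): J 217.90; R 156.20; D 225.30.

Step 1:
n(J) = 3990 / 217.90 = 18.31 mol
n(R) = 2162 / 156.20 = 13.84 mol
n/ν for J = 18.31/2 = 9.155
n/ν for R = 13.84/2 = 6.920
Smallest n/ν is R → limiting reagent.
n(G) produced = (3/2) × 13.84 = 20.76 mol
Step 2:
n(G) available = 20.76 mol
n(D) = 3820 / 225.30 = 16.96 mol
n/ν for G = 20.76/2 = 10.38
n/ν for D = 16.96/1 = 16.96
Smallest n/ν is G → limiting reagent.
n(X) = (2/2) × 20.76 = 20.76 mol

20.8 mol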